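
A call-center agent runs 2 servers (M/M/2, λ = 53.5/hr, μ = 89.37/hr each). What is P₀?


a = λ/μ = 53.5/89.37 = 0.5986; ρ = a/c = 0.2993
Σ_{k=0}^{1} a^k/k! (terms k=0..1) = 1.00000 + 0.59863 = 1.59863
Tail: a^2/(2!(1−ρ)) = 0.35836/(2·0.7007) = 0.25572
P₀ = 1/(1.59863 + 0.25572) = 1/1.85436 = 0.539270

Final: 0.539270


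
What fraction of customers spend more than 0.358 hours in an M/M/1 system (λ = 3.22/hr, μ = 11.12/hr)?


W ~ Exponential(μ−λ) for M/M/1.
μ − λ = 11.12 − 3.22 = 7.9000
P(W > t) = e^{−(μ−λ)t} = e^{−2.8282} = 0.059119

Final: 0.059119


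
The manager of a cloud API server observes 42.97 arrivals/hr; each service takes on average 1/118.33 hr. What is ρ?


ρ = λ/μ = 42.97/118.33 = 0.3631

Final: 0.3631


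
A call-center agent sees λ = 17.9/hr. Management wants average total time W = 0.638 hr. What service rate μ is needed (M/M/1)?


W = 1/(μ−λ) ⇒ μ − λ = 1/W = 1/0.638 = 1.5674
μ = λ + 1/W = 17.9 + 1.5674 = 19.4674 per hr

Final: 19.4674 /hr


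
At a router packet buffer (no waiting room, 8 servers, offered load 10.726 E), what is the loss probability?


B(c,a) = (a^c/c!) / Σ_{k=0}^{c} a^k/k!
a^8/8! = 4344.920331
Σ terms (k=0..8): 1.00000 + 10.72600 + 57.52354 + 205.66582 + 551.49290 + 1183.06258 + 2114.92153 + 3240.66405 + 4344.92033 = 11709.976763
B = 4344.920331/11709.976763 = 0.371044

Final: 0.371044


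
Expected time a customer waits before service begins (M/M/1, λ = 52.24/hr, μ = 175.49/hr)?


ρ = 52.24/175.49 = 0.2977
Wq = ρ/(μ−λ) = 0.2977/(175.49 − 52.24) = 0.2977/123.25 = 0.002415 hr

Final: 0.002415 hr


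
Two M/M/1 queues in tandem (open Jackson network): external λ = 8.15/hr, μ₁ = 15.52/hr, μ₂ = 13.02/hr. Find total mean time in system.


Each node sees arrival rate λ = 8.15/hr (tandem ⇒ throughput preserved).
W₁ = 1/(μ₁−λ) = 1/(15.52−8.15) = 0.13569 hr
W₂ = 1/(μ₂−λ) = 1/(13.02−8.15) = 0.20534 hr
W_total = W₁ + W₂ = 0.13569 + 0.20534 = 0.34102 hr

Final: 0.34102 hr


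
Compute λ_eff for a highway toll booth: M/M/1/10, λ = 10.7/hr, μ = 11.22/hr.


ρ = 0.9537; P_K = (1−ρ)ρ^10/(1−ρ^11) = 0.070906
λ_eff = λ(1 − P_K) = 10.7·(1 − 0.070906) = 10.7·0.929094 = 9.9413 /hr

Final: 9.9413 /hr


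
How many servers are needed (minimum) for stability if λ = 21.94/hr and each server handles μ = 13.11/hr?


Stability requires cμ > λ ⇔ c > λ/μ.
λ/μ = 21.94/13.11 = 1.6735
Minimum integer c = ⌊1.6735⌋ + 1 = 2
Check: 2·13.11 = 26.22 > 21.94, while 1·13.11 = 13.11 ≤ 21.94

Final: 2 servers


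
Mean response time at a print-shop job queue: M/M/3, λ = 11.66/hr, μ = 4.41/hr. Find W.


a = 2.6440; ρ = 0.8813; P₀ = 0.030213
Lq = P₀·a^c·ρ/(c!(1−ρ)²) = 5.82480
Wq = Lq/λ = 5.82480/11.66 = 0.49955 hr
W = Wq + 1/μ = 0.49955 + 0.22676 = 0.72631 hr

Final: 0.72631 hr


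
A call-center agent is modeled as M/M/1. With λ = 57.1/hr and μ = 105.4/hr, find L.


ρ = λ/μ = 57.1/105.4 = 0.5417
L = ρ/(1−ρ) = 0.5417/(1 − 0.5417) = 0.5417/0.4583 = 1.1822

Final: 1.1822


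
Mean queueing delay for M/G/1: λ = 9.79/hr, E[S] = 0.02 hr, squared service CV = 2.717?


ρ = λ·E[S] = 9.79·0.02 = 0.1958
E[S²] = E[S]²(1+C_s²) = 0.02²·(1+2.717) = 0.001487
Wq = λ·E[S²]/(2(1−ρ)) = 9.79·0.001487/(2·0.8042) = 0.009050 hr

Final: 0.009050 hr


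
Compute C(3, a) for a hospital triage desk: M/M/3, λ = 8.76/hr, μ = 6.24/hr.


a = λ/μ = 1.4038; ρ = a/3 = 0.4679
P₀ = 0.234967 (from M/M/c formula)
C(c,a) = [a^c/(c!(1−ρ))]·P₀ = [2.76668/(6·0.5321)]·0.234967
= 0.86667·0.234967 = 0.203639

Final: 0.203639


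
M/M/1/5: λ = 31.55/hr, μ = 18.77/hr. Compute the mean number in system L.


ρ = 31.55/18.77 = 1.6809
L = ρ[1 − (K+1)ρ^K + Kρ^(K+1)] / [(1−ρ)(1−ρ^(K+1))]
Numerator: 1.6809·(1 − 6·13.417619 + 5·22.553323) = 55.907378
Denominator: (-0.6809)·(-21.553323) = 14.675092
L = 55.907378/14.675092 = 3.8097

Final: 3.8097


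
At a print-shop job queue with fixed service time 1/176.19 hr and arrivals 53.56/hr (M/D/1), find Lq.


ρ = 53.56/176.19 = 0.3040
M/D/1: Lq = ρ²/(2(1−ρ)) = 0.09241/(2·0.6960) = 0.06639

Final: 0.06639


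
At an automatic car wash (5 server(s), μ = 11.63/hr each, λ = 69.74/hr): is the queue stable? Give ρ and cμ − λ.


Total capacity cμ = 5·11.63 = 58.15/hr
ρ = λ/(cμ) = 69.74/58.15 = 1.1993
Stable ⇔ ρ < 1: NO
Spare capacity = cμ − λ = 58.15 − 69.74 = -11.59/hr

Final: ρ = 1.1993; unstable; margin = -11.59/hr


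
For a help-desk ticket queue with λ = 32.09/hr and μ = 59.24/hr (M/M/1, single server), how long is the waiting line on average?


ρ = 32.09/59.24 = 0.5417
Lq = ρ²/(1−ρ) = 0.2934/0.4583 = 0.6403

Final: 0.6403


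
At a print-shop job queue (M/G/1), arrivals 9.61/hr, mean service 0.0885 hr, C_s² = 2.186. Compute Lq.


ρ = λ·E[S] = 9.61·0.0885 = 0.8505
Lq = ρ²(1+C_s²)/(2(1−ρ)) = 0.7233·(1+2.186)/(2·0.1495)
= 0.7233·3.1860/0.2990 = 7.70663

Final: 7.70663


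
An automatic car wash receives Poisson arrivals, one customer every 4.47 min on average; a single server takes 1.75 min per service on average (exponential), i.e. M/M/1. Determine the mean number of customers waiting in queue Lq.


λ = 60/4.47 = 13.4228 /hr
μ = 60/1.75 = 34.2857 /hr
ρ = λ/μ = 13.4228/34.2857 = 0.3915
Lq = ρ²/(1−ρ) = 0.1533/0.6085 = 0.2519

Final: 0.2519


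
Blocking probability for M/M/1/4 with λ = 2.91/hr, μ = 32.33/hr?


ρ = λ/μ = 2.91/32.33 = 0.09001
P_K = (1−ρ)ρ^K/(1−ρ^(K+1)) = (0.9100·0.00006564)/(1 − 0.000005908)
= 0.00005973/0.999994 = 0.00005973

Final: 0.00005973


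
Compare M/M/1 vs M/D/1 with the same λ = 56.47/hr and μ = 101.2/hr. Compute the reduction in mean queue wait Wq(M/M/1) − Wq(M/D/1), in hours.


ρ = 56.47/101.2 = 0.5580
Wq(M/M/1) = ρ/(μ−λ) = 0.5580/44.73 = 0.01247 hr
Wq(M/D/1) = ρ/(2(μ−λ)) = 0.006237 hr
Savings = 0.01247 − 0.006237 = 0.006237 hr

Final: 0.006237 hr


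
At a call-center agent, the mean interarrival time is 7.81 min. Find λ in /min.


λ = 1/(interarrival time) in consistent units.
1 minute = 1 min, so λ = 1/7.81 = 0.1280 per minute

Final: 0.1280 /min


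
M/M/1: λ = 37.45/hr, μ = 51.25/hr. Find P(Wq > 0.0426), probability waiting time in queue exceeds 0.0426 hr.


ρ = 37.45/51.25 = 0.7307
P(Wq > t) = ρ·e^{−(μ−λ)t} = 0.7307·e^{−0.5879}
= 0.7307·0.555504 = 0.405924

Final: 0.405924


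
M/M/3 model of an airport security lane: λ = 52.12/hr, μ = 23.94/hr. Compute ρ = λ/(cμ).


ρ = λ/(cμ) = 52.12/(3·23.94) = 52.12/71.82 = 0.7257

Final: 0.7257


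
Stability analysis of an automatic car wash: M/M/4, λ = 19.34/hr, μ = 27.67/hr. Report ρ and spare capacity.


Total capacity cμ = 4·27.67 = 110.68/hr
ρ = λ/(cμ) = 19.34/110.68 = 0.1747
Stable ⇔ ρ < 1: YES
Spare capacity = cμ − λ = 110.68 − 19.34 = 91.34/hr

Final: ρ = 0.1747; stable; margin = 91.34/hr


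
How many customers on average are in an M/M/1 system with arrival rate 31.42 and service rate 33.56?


ρ = λ/μ = 31.42/33.56 = 0.9362
L = ρ/(1−ρ) = 0.9362/(1 − 0.9362) = 0.9362/0.06377 = 14.6822

Final: 14.6822


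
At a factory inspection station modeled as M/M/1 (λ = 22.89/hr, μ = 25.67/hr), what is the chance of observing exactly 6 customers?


ρ = 22.89/25.67 = 0.8917
P_n = (1−ρ)·ρ^n = (1 − 0.8917)·0.8917^6 = 0.1083·0.502712 = 0.054443

Final: 0.054443


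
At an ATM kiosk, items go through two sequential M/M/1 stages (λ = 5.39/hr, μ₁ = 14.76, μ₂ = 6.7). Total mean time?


Each node sees arrival rate λ = 5.39/hr (tandem ⇒ throughput preserved).
W₁ = 1/(μ₁−λ) = 1/(14.76−5.39) = 0.10672 hr
W₂ = 1/(μ₂−λ) = 1/(6.7−5.39) = 0.76336 hr
W_total = W₁ + W₂ = 0.10672 + 0.76336 = 0.87008 hr

Final: 0.87008 hr


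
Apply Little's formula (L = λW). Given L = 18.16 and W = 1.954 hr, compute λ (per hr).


λ = L/W = 18.16/1.954 = 9.2938 /hr

Final: 9.2938 /hr


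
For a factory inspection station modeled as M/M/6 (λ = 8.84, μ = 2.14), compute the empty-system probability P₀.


a = λ/μ = 8.84/2.14 = 4.1308; ρ = a/c = 0.6885
Σ_{k=0}^{5} a^k/k! (terms k=0..5) = 1.00000 + 4.13084 + 8.53192 + 11.74801 + 12.13229 + 10.02331 = 47.56637
Tail: a^6/(6!(1−ρ)) = 4968.56471/(720·0.3115) = 22.15152
P₀ = 1/(47.56637 + 22.15152) = 1/69.71789 = 0.014344

Final: 0.014344


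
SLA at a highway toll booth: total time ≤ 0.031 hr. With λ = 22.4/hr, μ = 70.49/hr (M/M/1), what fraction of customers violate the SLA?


W ~ Exponential(μ−λ) for M/M/1.
μ − λ = 70.49 − 22.4 = 48.0900
P(W > t) = e^{−(μ−λ)t} = e^{−1.4908} = 0.225195

Final: 0.225195


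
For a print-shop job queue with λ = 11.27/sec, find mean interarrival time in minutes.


Mean interarrival time = 1/λ = 1/11.27 second = 0.08873 second
In minutes: 0.08873 × 0.0166667 = 0.001479 min

Final: 0.001479 min


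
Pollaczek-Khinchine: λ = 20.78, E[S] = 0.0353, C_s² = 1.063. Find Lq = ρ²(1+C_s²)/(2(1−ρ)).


ρ = λ·E[S] = 20.78·0.0353 = 0.7335
Lq = ρ²(1+C_s²)/(2(1−ρ)) = 0.5381·(1+1.063)/(2·0.2665)
= 0.5381·2.0630/0.5329 = 2.08290

Final: 2.08290


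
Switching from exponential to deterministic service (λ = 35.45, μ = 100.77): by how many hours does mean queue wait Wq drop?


ρ = 35.45/100.77 = 0.3518
Wq(M/M/1) = ρ/(μ−λ) = 0.3518/65.32 = 0.005386 hr
Wq(M/D/1) = ρ/(2(μ−λ)) = 0.002693 hr
Savings = 0.005386 − 0.002693 = 0.002693 hr

Final: 0.002693 hr


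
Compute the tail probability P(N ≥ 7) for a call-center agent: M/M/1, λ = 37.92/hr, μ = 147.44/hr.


ρ = 37.92/147.44 = 0.2572
P(N ≥ n) = ρ^n = 0.2572^7 = 0.00007443

Final: 0.00007443


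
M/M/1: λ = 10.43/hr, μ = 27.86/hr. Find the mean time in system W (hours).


W = 1/(μ−λ) = 1/(27.86 − 10.43) = 1/17.43 = 0.05737 hr

Final: 0.05737 hr


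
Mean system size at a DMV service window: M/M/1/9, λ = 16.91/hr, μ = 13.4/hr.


ρ = 16.91/13.4 = 1.2619
L = ρ[1 − (K+1)ρ^K + Kρ^(K+1)] / [(1−ρ)(1−ρ^(K+1))]
Numerator: 1.2619·(1 − 10·8.116135 + 9·10.242078) = 15.165179
Denominator: (-0.2619)·(-9.242078) = 2.420873
L = 15.165179/2.420873 = 6.2643

Final: 6.2643


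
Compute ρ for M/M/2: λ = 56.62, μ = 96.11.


ρ = λ/(cμ) = 56.62/(2·96.11) = 56.62/192.22 = 0.2946

Final: 0.2946


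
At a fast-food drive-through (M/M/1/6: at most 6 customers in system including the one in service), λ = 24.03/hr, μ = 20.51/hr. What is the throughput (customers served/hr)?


ρ = 1.1716; P_K = (1−ρ)ρ^6/(1−ρ^7) = 0.218625
λ_eff = λ(1 − P_K) = 24.03·(1 − 0.218625) = 24.03·0.781375 = 18.7765 /hr

Final: 18.7765 /hr


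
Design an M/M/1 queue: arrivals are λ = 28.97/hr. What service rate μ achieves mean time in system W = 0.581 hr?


W = 1/(μ−λ) ⇒ μ − λ = 1/W = 1/0.581 = 1.7212
μ = λ + 1/W = 28.97 + 1.7212 = 30.6912 per hr

Final: 30.6912 /hr


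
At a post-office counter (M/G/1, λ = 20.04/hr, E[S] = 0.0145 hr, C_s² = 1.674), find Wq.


ρ = λ·E[S] = 20.04·0.0145 = 0.2906
E[S²] = E[S]²(1+C_s²) = 0.0145²·(1+1.674) = 0.0005622
Wq = λ·E[S²]/(2(1−ρ)) = 20.04·0.0005622/(2·0.7094) = 0.007941 hr

Final: 0.007941 hr


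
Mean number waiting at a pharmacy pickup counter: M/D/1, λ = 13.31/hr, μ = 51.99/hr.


ρ = 13.31/51.99 = 0.2560
M/D/1: Lq = ρ²/(2(1−ρ)) = 0.06554/(2·0.7440) = 0.04405

Final: 0.04405


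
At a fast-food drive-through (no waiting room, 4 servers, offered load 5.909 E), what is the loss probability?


B(c,a) = (a^c/c!) / Σ_{k=0}^{c} a^k/k!
a^4/4! = 50.797778
Σ terms (k=0..4): 1.00000 + 5.90900 + 17.45814 + 34.38672 + 50.79778 = 109.551636
B = 50.797778/109.551636 = 0.463688

Final: 0.463688


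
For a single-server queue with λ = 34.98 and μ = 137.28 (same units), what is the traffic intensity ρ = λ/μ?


ρ = λ/μ = 34.98/137.28 = 0.2548

Final: 0.2548


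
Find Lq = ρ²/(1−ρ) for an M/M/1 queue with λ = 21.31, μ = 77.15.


ρ = 21.31/77.15 = 0.2762
Lq = ρ²/(1−ρ) = 0.07629/0.7238 = 0.1054

Final: 0.1054


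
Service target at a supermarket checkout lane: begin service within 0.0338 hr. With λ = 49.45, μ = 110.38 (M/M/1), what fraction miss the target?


ρ = 49.45/110.38 = 0.4480
P(Wq > t) = ρ·e^{−(μ−λ)t} = 0.4480·e^{−2.0594}
= 0.4480·0.127526 = 0.057131

Final: 0.057131


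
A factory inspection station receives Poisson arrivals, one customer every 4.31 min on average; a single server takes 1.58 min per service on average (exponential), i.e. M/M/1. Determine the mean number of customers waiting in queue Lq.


λ = 60/4.31 = 13.9211 /hr
μ = 60/1.58 = 37.9747 /hr
ρ = λ/μ = 13.9211/37.9747 = 0.3666
Lq = ρ²/(1−ρ) = 0.1344/0.6334 = 0.2122

Final: 0.2122


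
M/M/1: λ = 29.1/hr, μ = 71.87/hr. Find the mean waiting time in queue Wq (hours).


ρ = 29.1/71.87 = 0.4049
Wq = ρ/(μ−λ) = 0.4049/(71.87 − 29.1) = 0.4049/42.77 = 0.009467 hr

Final: 0.009467 hr


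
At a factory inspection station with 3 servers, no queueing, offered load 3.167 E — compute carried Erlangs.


B(3,3.167) = 0.365715 (Erlang-B)
Carried load = a(1 − B) = 3.167·(1 − 0.365715) = 3.167·0.634285 = 2.0088 E

Final: 2.0088 Erlangs


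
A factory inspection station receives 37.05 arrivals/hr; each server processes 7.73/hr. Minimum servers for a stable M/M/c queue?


Stability requires cμ > λ ⇔ c > λ/μ.
λ/μ = 37.05/7.73 = 4.7930
Minimum integer c = ⌊4.7930⌋ + 1 = 5
Check: 5·7.73 = 38.65 > 37.05, while 4·7.73 = 30.92 ≤ 37.05

Final: 5 servers


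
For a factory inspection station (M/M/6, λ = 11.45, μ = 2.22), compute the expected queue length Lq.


a = λ/μ = 5.1577; ρ = a/6 = 0.8596
P₀ = 0.003467
Lq = P₀·a^c·ρ / (c!·(1−ρ)²) = 0.003467·18824.13693·0.8596/(720·0.01971)
= 3.95307

Final: 3.95307


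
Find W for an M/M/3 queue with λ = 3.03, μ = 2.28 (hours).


a = 1.3289; ρ = 0.4430; P₀ = 0.255476
Lq = P₀·a^c·ρ/(c!(1−ρ)²) = 0.14268
Wq = Lq/λ = 0.14268/3.03 = 0.04709 hr
W = Wq + 1/μ = 0.04709 + 0.43860 = 0.48569 hr

Final: 0.48569 hr


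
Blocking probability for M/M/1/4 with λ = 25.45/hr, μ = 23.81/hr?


ρ = λ/μ = 25.45/23.81 = 1.0689
P_K = (1−ρ)ρ^K/(1−ρ^(K+1)) = (-0.06888·1.305310)/(1 − 1.395218)
= -0.089908/-0.395218 = 0.227490

Final: 0.227490


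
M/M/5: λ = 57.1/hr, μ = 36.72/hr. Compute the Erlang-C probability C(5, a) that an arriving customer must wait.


a = λ/μ = 1.5550; ρ = a/5 = 0.3110
P₀ = 0.210778 (from M/M/c formula)
C(c,a) = [a^c/(c!(1−ρ))]·P₀ = [9.09216/(120·0.6890)]·0.210778
= 0.10997·0.210778 = 0.023179

Final: 0.023179


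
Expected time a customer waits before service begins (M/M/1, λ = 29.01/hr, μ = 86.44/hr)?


ρ = 29.01/86.44 = 0.3356
Wq = ρ/(μ−λ) = 0.3356/(86.44 − 29.01) = 0.3356/57.43 = 0.005844 hr

Final: 0.005844 hr


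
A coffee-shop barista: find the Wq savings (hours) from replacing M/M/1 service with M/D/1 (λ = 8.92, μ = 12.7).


ρ = 8.92/12.7 = 0.7024
Wq(M/M/1) = ρ/(μ−λ) = 0.7024/3.78 = 0.18581 hr
Wq(M/D/1) = ρ/(2(μ−λ)) = 0.09291 hr
Savings = 0.18581 − 0.09291 = 0.09291 hr

Final: 0.09291 hr


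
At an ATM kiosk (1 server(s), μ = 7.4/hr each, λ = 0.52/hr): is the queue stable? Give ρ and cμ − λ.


Total capacity cμ = 1·7.4 = 7.40/hr
ρ = λ/(cμ) = 0.52/7.40 = 0.07027
Stable ⇔ ρ < 1: YES
Spare capacity = cμ − λ = 7.40 − 0.52 = 6.88/hr

Final: ρ = 0.07027; stable; margin = 6.88/hr


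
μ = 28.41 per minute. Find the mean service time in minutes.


Mean service time = 1/μ = 1/28.41 minute = 0.03520 minute
In minutes: 0.03520 × 1 = 0.03520 min

Final: 0.03520 min


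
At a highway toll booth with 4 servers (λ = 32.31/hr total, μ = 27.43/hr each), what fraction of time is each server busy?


ρ = λ/(cμ) = 32.31/(4·27.43) = 32.31/109.72 = 0.2945

Final: 0.2945


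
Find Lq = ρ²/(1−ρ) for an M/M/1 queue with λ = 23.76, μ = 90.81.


ρ = 23.76/90.81 = 0.2616
Lq = ρ²/(1−ρ) = 0.06846/0.7384 = 0.09272

Final: 0.09272


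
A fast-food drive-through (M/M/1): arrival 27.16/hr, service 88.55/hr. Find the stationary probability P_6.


ρ = 27.16/88.55 = 0.3067
P_n = (1−ρ)·ρ^n = (1 − 0.3067)·0.3067^6 = 0.6933·0.0008326 = 0.0005772

Final: 0.0005772


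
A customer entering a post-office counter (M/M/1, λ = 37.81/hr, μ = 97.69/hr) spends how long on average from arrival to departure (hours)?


W = 1/(μ−λ) = 1/(97.69 − 37.81) = 1/59.88 = 0.01670 hr

Final: 0.01670 hr


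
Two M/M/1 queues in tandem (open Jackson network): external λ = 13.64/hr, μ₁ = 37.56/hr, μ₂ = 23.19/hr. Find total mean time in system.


Each node sees arrival rate λ = 13.64/hr (tandem ⇒ throughput preserved).
W₁ = 1/(μ₁−λ) = 1/(37.56−13.64) = 0.04181 hr
W₂ = 1/(μ₂−λ) = 1/(23.19−13.64) = 0.10471 hr
W_total = W₁ + W₂ = 0.04181 + 0.10471 = 0.14652 hr

Final: 0.14652 hr


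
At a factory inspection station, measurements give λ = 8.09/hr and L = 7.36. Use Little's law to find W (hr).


W = L/λ = 7.36/8.09 = 0.9098 hr

Final: 0.9098 hr


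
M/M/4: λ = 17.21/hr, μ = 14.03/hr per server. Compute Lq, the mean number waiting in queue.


a = λ/μ = 1.2267; ρ = a/4 = 0.3067
P₀ = 0.292168
Lq = P₀·a^c·ρ / (c!·(1−ρ)²) = 0.292168·2.26409·0.3067/(24·0.48071)
= 0.01758

Final: 0.01758


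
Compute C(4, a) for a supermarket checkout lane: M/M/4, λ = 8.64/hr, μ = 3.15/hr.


a = λ/μ = 2.7429; ρ = a/4 = 0.6857
P₀ = 0.054208 (from M/M/c formula)
C(c,a) = [a^c/(c!(1−ρ))]·P₀ = [56.59952/(24·0.3143)]·0.054208
= 7.50372·0.054208 = 0.406763

Final: 0.406763


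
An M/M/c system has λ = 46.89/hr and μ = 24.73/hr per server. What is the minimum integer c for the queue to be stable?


Stability requires cμ > λ ⇔ c > λ/μ.
λ/μ = 46.89/24.73 = 1.8961
Minimum integer c = ⌊1.8961⌋ + 1 = 2
Check: 2·24.73 = 49.46 > 46.89, while 1·24.73 = 24.73 ≤ 46.89

Final: 2 servers


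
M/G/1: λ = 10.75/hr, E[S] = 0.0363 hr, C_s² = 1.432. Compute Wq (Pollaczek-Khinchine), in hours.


ρ = λ·E[S] = 10.75·0.0363 = 0.3902
E[S²] = E[S]²(1+C_s²) = 0.0363²·(1+1.432) = 0.003205
Wq = λ·E[S²]/(2(1−ρ)) = 10.75·0.003205/(2·0.6098) = 0.02825 hr

Final: 0.02825 hr


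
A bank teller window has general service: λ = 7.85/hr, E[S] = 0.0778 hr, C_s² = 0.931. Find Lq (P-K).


ρ = λ·E[S] = 7.85·0.0778 = 0.6107
Lq = ρ²(1+C_s²)/(2(1−ρ)) = 0.3730·(1+0.931)/(2·0.3893)
= 0.3730·1.9310/0.7785 = 0.92512

Final: 0.92512


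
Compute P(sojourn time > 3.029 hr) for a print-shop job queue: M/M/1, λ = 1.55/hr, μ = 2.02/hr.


W ~ Exponential(μ−λ) for M/M/1.
μ − λ = 2.02 − 1.55 = 0.4700
P(W > t) = e^{−(μ−λ)t} = e^{−1.4236} = 0.240838

Final: 0.240838


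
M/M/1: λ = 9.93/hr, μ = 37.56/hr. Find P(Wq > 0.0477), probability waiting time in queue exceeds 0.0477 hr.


ρ = 9.93/37.56 = 0.2644
P(Wq > t) = ρ·e^{−(μ−λ)t} = 0.2644·e^{−1.3180}
= 0.2644·0.267683 = 0.070769

Final: 0.070769


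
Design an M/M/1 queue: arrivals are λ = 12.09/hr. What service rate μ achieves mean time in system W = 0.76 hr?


W = 1/(μ−λ) ⇒ μ − λ = 1/W = 1/0.76 = 1.3158
μ = λ + 1/W = 12.09 + 1.3158 = 13.4058 per hr

Final: 13.4058 /hr


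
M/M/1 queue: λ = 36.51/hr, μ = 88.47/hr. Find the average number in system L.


ρ = λ/μ = 36.51/88.47 = 0.4127
L = ρ/(1−ρ) = 0.4127/(1 − 0.4127) = 0.4127/0.5873 = 0.7027

Final: 0.7027


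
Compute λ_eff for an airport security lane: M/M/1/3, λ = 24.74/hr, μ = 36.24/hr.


ρ = 0.6827; P_K = (1−ρ)ρ^3/(1−ρ^4) = 0.128970
λ_eff = λ(1 − P_K) = 24.74·(1 − 0.128970) = 24.74·0.871030 = 21.5493 /hr

Final: 21.5493 /hr


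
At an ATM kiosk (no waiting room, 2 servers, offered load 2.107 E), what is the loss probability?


B(c,a) = (a^c/c!) / Σ_{k=0}^{c} a^k/k!
a^2/2! = 2.219725
Σ terms (k=0..2): 1.00000 + 2.10700 + 2.21972 = 5.326725
B = 2.219725/5.326725 = 0.416715

Final: 0.416715


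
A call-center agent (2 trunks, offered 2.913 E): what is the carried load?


B(2,2.913) = 0.520218 (Erlang-B)
Carried load = a(1 − B) = 2.913·(1 − 0.520218) = 2.913·0.479782 = 1.3976 E

Final: 1.3976 Erlangs


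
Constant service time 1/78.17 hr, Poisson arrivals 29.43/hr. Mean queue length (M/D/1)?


ρ = 29.43/78.17 = 0.3765
M/D/1: Lq = ρ²/(2(1−ρ)) = 0.1417/(2·0.6235) = 0.11366

Final: 0.11366


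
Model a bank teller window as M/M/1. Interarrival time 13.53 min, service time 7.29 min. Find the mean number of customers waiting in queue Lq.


λ = 60/13.53 = 4.4346 /hr
μ = 60/7.29 = 8.2305 /hr
ρ = λ/μ = 4.4346/8.2305 = 0.5388
Lq = ρ²/(1−ρ) = 0.2903/0.4612 = 0.6295

Final: 0.6295


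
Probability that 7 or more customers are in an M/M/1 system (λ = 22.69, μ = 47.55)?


ρ = 22.69/47.55 = 0.4772
P(N ≥ n) = ρ^n = 0.4772^7 = 0.005634

Final: 0.005634


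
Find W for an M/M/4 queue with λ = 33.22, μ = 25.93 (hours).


a = 1.2811; ρ = 0.3203; P₀ = 0.276441
Lq = P₀·a^c·ρ/(c!(1−ρ)²) = 0.02151
Wq = Lq/λ = 0.02151/33.22 = 0.0006475 hr
W = Wq + 1/μ = 0.0006475 + 0.03857 = 0.03921 hr

Final: 0.03921 hr


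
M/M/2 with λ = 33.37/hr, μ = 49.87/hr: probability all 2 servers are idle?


a = λ/μ = 33.37/49.87 = 0.6691; ρ = a/c = 0.3346
Σ_{k=0}^{1} a^k/k! (terms k=0..1) = 1.00000 + 0.66914 = 1.66914
Tail: a^2/(2!(1−ρ)) = 0.44775/(2·0.6654) = 0.33644
P₀ = 1/(1.66914 + 0.33644) = 1/2.00557 = 0.498610

Final: 0.498610


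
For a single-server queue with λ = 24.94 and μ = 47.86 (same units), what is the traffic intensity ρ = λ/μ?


ρ = λ/μ = 24.94/47.86 = 0.5211

Final: 0.5211


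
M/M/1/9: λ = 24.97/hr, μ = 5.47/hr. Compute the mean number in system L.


ρ = 24.97/5.47 = 4.5649
L = ρ[1 − (K+1)ρ^K + Kρ^(K+1)] / [(1−ρ)(1−ρ^(K+1))]
Numerator: 4.5649·(1 − 10·860757.754979 + 9·3929272.603623) = 122137887.708235
Denominator: (-3.5649)·(-3929271.603623) = 14007458.184763
L = 122137887.708235/14007458.184763 = 8.7195

Final: 8.7195


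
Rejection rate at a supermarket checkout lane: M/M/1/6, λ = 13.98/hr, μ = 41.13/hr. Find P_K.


ρ = λ/μ = 13.98/41.13 = 0.3399
P_K = (1−ρ)ρ^K/(1−ρ^(K+1)) = (0.6601·0.001542)/(1 − 0.0005241)
= 0.001018/0.999476 = 0.001018

Final: 0.001018


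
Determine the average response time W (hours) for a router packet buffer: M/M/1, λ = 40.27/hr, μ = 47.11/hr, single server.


W = 1/(μ−λ) = 1/(47.11 − 40.27) = 1/6.84 = 0.1462 hr

Final: 0.1462 hr


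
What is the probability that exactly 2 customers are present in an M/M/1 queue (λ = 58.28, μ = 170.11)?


ρ = 58.28/170.11 = 0.3426
P_n = (1−ρ)·ρ^n = (1 − 0.3426)·0.3426^2 = 0.6574·0.117376 = 0.077163

Final: 0.077163


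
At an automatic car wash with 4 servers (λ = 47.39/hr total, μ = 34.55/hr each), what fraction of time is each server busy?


ρ = λ/(cμ) = 47.39/(4·34.55) = 47.39/138.20 = 0.3429

Final: 0.3429


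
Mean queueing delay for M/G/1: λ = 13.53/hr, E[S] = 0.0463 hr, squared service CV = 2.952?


ρ = λ·E[S] = 13.53·0.0463 = 0.6264
E[S²] = E[S]²(1+C_s²) = 0.0463²·(1+2.952) = 0.008472
Wq = λ·E[S²]/(2(1−ρ)) = 13.53·0.008472/(2·0.3736) = 0.15342 hr

Final: 0.15342 hr


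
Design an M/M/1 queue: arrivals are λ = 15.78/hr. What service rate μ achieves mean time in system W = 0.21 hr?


W = 1/(μ−λ) ⇒ μ − λ = 1/W = 1/0.21 = 4.7619
μ = λ + 1/W = 15.78 + 4.7619 = 20.5419 per hr

Final: 20.5419 /hr


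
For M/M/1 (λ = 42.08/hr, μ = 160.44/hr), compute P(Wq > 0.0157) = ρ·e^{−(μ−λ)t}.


ρ = 42.08/160.44 = 0.2623
P(Wq > t) = ρ·e^{−(μ−λ)t} = 0.2623·e^{−1.8583}
= 0.2623·0.155945 = 0.040901

Final: 0.040901


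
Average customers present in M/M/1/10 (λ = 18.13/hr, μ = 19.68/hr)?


ρ = 18.13/19.68 = 0.9212
L = ρ[1 − (K+1)ρ^K + Kρ^(K+1)] / [(1−ρ)(1−ρ^(K+1))]
Numerator: 0.9212·(1 − 11·0.440278 + 10·0.405602) = 0.196186
Denominator: (0.07876)·(0.594398) = 0.046815
L = 0.196186/0.046815 = 4.1907

Final: 4.1907


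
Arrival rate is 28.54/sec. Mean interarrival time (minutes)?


Mean interarrival time = 1/λ = 1/28.54 second = 0.03504 second
In minutes: 0.03504 × 0.0166667 = 0.0005840 min

Final: 0.0005840 min


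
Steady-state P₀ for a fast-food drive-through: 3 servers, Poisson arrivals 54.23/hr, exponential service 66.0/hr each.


a = λ/μ = 54.23/66.0 = 0.8217; ρ = a/c = 0.2739
Σ_{k=0}^{2} a^k/k! (terms k=0..2) = 1.00000 + 0.82167 + 0.33757 = 2.15923
Tail: a^3/(3!(1−ρ)) = 0.55474/(6·0.7261) = 0.12733
P₀ = 1/(2.15923 + 0.12733) = 1/2.28657 = 0.437337

Final: 0.437337


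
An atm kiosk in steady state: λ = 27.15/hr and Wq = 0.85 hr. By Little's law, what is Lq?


Lq = λWq = 27.15·0.85 = 23.0775

Final: 23.0775


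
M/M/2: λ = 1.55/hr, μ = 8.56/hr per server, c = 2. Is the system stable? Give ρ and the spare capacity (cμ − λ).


Total capacity cμ = 2·8.56 = 17.12/hr
ρ = λ/(cμ) = 1.55/17.12 = 0.09054
Stable ⇔ ρ < 1: YES
Spare capacity = cμ − λ = 17.12 − 1.55 = 15.57/hr

Final: ρ = 0.09054; stable; margin = 15.57/hr


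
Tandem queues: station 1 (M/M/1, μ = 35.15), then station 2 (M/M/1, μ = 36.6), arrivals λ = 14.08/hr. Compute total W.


Each node sees arrival rate λ = 14.08/hr (tandem ⇒ throughput preserved).
W₁ = 1/(μ₁−λ) = 1/(35.15−14.08) = 0.04746 hr
W₂ = 1/(μ₂−λ) = 1/(36.6−14.08) = 0.04440 hr
W_total = W₁ + W₂ = 0.04746 + 0.04440 = 0.09187 hr

Final: 0.09187 hr


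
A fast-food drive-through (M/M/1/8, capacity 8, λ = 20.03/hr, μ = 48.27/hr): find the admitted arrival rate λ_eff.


ρ = 0.4150; P_K = (1−ρ)ρ^8/(1−ρ^9) = 0.0005145
λ_eff = λ(1 − P_K) = 20.03·(1 − 0.0005145) = 20.03·0.999486 = 20.0197 /hr

Final: 20.0197 /hr


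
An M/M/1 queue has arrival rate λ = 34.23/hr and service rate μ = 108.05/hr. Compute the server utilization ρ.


ρ = λ/μ = 34.23/108.05 = 0.3168

Final: 0.3168


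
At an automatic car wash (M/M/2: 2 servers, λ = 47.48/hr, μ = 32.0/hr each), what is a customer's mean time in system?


a = 1.4837; ρ = 0.7419; P₀ = 0.148188
Lq = P₀·a^c·ρ/(c!(1−ρ)²) = 1.81625
Wq = Lq/λ = 1.81625/47.48 = 0.03825 hr
W = Wq + 1/μ = 0.03825 + 0.03125 = 0.06950 hr

Final: 0.06950 hr


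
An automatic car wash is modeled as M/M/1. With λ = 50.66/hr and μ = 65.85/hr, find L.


ρ = λ/μ = 50.66/65.85 = 0.7693
L = ρ/(1−ρ) = 0.7693/(1 − 0.7693) = 0.7693/0.2307 = 3.3351

Final: 3.3351


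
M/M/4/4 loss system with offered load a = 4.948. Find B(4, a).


B(c,a) = (a^c/c!) / Σ_{k=0}^{c} a^k/k!
a^4/4! = 24.975116
Σ terms (k=0..4): 1.00000 + 4.94800 + 12.24135 + 20.19007 + 24.97512 = 63.354538
B = 24.975116/63.354538 = 0.394212

Final: 0.394212


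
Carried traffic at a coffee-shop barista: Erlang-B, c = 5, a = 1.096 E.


B(5,1.096) = 0.004409 (Erlang-B)
Carried load = a(1 − B) = 1.096·(1 − 0.004409) = 1.096·0.995591 = 1.0912 E

Final: 1.0912 Erlangs


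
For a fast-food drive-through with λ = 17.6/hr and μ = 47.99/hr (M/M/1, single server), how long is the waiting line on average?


ρ = 17.6/47.99 = 0.3667
Lq = ρ²/(1−ρ) = 0.1345/0.6333 = 0.2124

Final: 0.2124


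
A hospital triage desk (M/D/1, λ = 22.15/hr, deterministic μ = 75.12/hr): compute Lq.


ρ = 22.15/75.12 = 0.2949
M/D/1: Lq = ρ²/(2(1−ρ)) = 0.08694/(2·0.7051) = 0.06165

Final: 0.06165


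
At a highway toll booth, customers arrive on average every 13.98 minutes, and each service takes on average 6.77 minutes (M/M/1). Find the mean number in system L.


λ = 60/13.98 = 4.2918 /hr
μ = 60/6.77 = 8.8626 /hr
ρ = λ/μ = 4.2918/8.8626 = 0.4843
L = ρ/(1−ρ) = 0.4843/0.5157 = 0.9390

Final: 0.9390


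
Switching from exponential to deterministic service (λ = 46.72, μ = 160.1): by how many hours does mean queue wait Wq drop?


ρ = 46.72/160.1 = 0.2918
Wq(M/M/1) = ρ/(μ−λ) = 0.2918/113.38 = 0.002574 hr
Wq(M/D/1) = ρ/(2(μ−λ)) = 0.001287 hr
Savings = 0.002574 − 0.001287 = 0.001287 hr

Final: 0.001287 hr


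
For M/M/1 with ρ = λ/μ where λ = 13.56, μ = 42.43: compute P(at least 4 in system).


ρ = 13.56/42.43 = 0.3196
P(N ≥ n) = ρ^n = 0.3196^4 = 0.010431

Final: 0.010431


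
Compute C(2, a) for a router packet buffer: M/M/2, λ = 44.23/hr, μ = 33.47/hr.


a = λ/μ = 1.3215; ρ = a/2 = 0.6607
P₀ = 0.204282 (from M/M/c formula)
C(c,a) = [a^c/(c!(1−ρ))]·P₀ = [1.74631/(2·0.3393)]·0.204282
= 2.57372·0.204282 = 0.525764

Final: 0.525764


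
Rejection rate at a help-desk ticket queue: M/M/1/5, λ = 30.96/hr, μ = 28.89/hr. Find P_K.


ρ = λ/μ = 30.96/28.89 = 1.0717
P_K = (1−ρ)ρ^K/(1−ρ^(K+1)) = (-0.07165·1.413406)/(1 − 1.514679)
= -0.101272/-0.514679 = 0.196768

Final: 0.196768


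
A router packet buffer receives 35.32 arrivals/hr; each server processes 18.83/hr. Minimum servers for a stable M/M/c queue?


Stability requires cμ > λ ⇔ c > λ/μ.
λ/μ = 35.32/18.83 = 1.8757
Minimum integer c = ⌊1.8757⌋ + 1 = 2
Check: 2·18.83 = 37.66 > 35.32, while 1·18.83 = 18.83 ≤ 35.32

Final: 2 servers


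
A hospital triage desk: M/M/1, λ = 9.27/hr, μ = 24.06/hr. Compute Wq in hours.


ρ = 9.27/24.06 = 0.3853
Wq = ρ/(μ−λ) = 0.3853/(24.06 − 9.27) = 0.3853/14.79 = 0.02605 hr

Final: 0.02605 hr


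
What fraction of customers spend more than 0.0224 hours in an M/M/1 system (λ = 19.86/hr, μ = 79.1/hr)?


W ~ Exponential(μ−λ) for M/M/1.
μ − λ = 79.1 − 19.86 = 59.2400
P(W > t) = e^{−(μ−λ)t} = e^{−1.3270} = 0.265278

Final: 0.265278


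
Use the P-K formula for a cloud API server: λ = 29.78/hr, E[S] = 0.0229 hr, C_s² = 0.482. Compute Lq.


ρ = λ·E[S] = 29.78·0.0229 = 0.6820
Lq = ρ²(1+C_s²)/(2(1−ρ)) = 0.4651·(1+0.482)/(2·0.3180)
= 0.4651·1.4820/0.6361 = 1.08358

Final: 1.08358


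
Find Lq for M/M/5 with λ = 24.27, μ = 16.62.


a = λ/μ = 1.4603; ρ = a/5 = 0.2921
P₀ = 0.231849
Lq = P₀·a^c·ρ / (c!·(1−ρ)²) = 0.231849·6.64039·0.2921/(120·0.50118)
= 0.007476

Final: 0.007476


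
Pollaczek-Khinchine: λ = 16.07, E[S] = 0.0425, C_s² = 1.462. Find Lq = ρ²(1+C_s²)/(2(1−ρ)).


ρ = λ·E[S] = 16.07·0.0425 = 0.6830
Lq = ρ²(1+C_s²)/(2(1−ρ)) = 0.4665·(1+1.462)/(2·0.3170)
= 0.4665·2.4620/0.6340 = 1.81123

Final: 1.81123


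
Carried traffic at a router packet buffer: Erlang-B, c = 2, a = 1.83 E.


B(2,1.83) = 0.371732 (Erlang-B)
Carried load = a(1 − B) = 1.83·(1 − 0.371732) = 1.83·0.628268 = 1.1497 E

Final: 1.1497 Erlangs


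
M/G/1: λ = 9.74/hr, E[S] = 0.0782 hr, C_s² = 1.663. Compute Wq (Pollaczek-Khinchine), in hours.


ρ = λ·E[S] = 9.74·0.0782 = 0.7617
E[S²] = E[S]²(1+C_s²) = 0.0782²·(1+1.663) = 0.016285
Wq = λ·E[S²]/(2(1−ρ)) = 9.74·0.016285/(2·0.2383) = 0.33276 hr

Final: 0.33276 hr


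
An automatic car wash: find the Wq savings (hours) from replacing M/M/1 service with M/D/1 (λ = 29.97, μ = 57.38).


ρ = 29.97/57.38 = 0.5223
Wq(M/M/1) = ρ/(μ−λ) = 0.5223/27.41 = 0.01906 hr
Wq(M/D/1) = ρ/(2(μ−λ)) = 0.009528 hr
Savings = 0.01906 − 0.009528 = 0.009528 hr

Final: 0.009528 hr


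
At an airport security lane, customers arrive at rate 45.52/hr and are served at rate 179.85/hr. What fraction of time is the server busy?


ρ = λ/μ = 45.52/179.85 = 0.2531

Final: 0.2531


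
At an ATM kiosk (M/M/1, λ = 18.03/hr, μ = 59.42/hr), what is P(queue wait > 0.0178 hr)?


ρ = 18.03/59.42 = 0.3034
P(Wq > t) = ρ·e^{−(μ−λ)t} = 0.3034·e^{−0.7367}
= 0.3034·0.478671 = 0.145245

Final: 0.145245


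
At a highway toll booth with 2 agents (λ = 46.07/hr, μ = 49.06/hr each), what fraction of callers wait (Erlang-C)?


a = λ/μ = 0.9391; ρ = a/2 = 0.4695
P₀ = 0.360982 (from M/M/c formula)
C(c,a) = [a^c/(c!(1−ρ))]·P₀ = [0.88182/(2·0.5305)]·0.360982
= 0.83117·0.360982 = 0.300036

Final: 0.300036


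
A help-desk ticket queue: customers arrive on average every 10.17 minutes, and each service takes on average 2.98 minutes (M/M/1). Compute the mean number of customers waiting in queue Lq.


λ = 60/10.17 = 5.8997 /hr
μ = 60/2.98 = 20.1342 /hr
ρ = λ/μ = 5.8997/20.1342 = 0.2930
Lq = ρ²/(1−ρ) = 0.08586/0.7070 = 0.1214

Final: 0.1214


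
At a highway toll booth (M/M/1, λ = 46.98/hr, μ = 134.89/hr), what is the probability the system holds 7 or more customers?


ρ = 46.98/134.89 = 0.3483
P(N ≥ n) = ρ^n = 0.3483^7 = 0.0006216

Final: 0.0006216


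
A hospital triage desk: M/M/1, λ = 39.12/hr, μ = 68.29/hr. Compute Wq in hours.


ρ = 39.12/68.29 = 0.5729
Wq = ρ/(μ−λ) = 0.5729/(68.29 − 39.12) = 0.5729/29.17 = 0.01964 hr

Final: 0.01964 hr


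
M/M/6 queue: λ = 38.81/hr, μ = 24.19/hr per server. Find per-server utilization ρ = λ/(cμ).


ρ = λ/(cμ) = 38.81/(6·24.19) = 38.81/145.14 = 0.2674

Final: 0.2674


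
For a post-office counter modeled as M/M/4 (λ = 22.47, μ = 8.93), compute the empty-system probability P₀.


a = λ/μ = 22.47/8.93 = 2.5162; ρ = a/c = 0.6291
Σ_{k=0}^{3} a^k/k! (terms k=0..3) = 1.00000 + 2.51624 + 3.16573 + 2.65524 = 9.33720
Tail: a^4/(4!(1−ρ)) = 40.08727/(24·0.3709) = 4.50288
P₀ = 1/(9.33720 + 4.50288) = 1/13.84009 = 0.072254

Final: 0.072254


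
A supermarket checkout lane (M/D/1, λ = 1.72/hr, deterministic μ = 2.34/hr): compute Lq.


ρ = 1.72/2.34 = 0.7350
M/D/1: Lq = ρ²/(2(1−ρ)) = 0.5403/(2·0.2650) = 1.01958

Final: 1.01958


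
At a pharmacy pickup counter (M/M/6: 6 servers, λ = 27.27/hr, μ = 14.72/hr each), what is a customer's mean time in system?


a = 1.8526; ρ = 0.3088; P₀ = 0.156686
Lq = P₀·a^c·ρ/(c!(1−ρ)²) = 0.005685
Wq = Lq/λ = 0.005685/27.27 = 0.0002085 hr
W = Wq + 1/μ = 0.0002085 + 0.06793 = 0.06814 hr

Final: 0.06814 hr


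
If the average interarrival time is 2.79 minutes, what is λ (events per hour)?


λ = 1/(interarrival time) in consistent units.
1 hour = 60 min, so λ = 60/2.79 = 21.5054 per hour

Final: 21.5054 /hr


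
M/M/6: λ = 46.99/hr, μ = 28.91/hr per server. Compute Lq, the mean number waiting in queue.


a = λ/μ = 1.6254; ρ = a/6 = 0.2709
P₀ = 0.196754
Lq = P₀·a^c·ρ / (c!·(1−ρ)²) = 0.196754·18.43929·0.2709/(720·0.53159)
= 0.002568

Final: 0.002568


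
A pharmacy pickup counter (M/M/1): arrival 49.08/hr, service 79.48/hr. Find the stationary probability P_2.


ρ = 49.08/79.48 = 0.6175
P_n = (1−ρ)·ρ^n = (1 − 0.6175)·0.6175^2 = 0.3825·0.381323 = 0.145851

Final: 0.145851


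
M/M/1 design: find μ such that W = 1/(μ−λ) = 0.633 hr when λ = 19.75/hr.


W = 1/(μ−λ) ⇒ μ − λ = 1/W = 1/0.633 = 1.5798
μ = λ + 1/W = 19.75 + 1.5798 = 21.3298 per hr

Final: 21.3298 /hr


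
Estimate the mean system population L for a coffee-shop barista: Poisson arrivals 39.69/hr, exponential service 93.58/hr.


ρ = λ/μ = 39.69/93.58 = 0.4241
L = ρ/(1−ρ) = 0.4241/(1 − 0.4241) = 0.4241/0.5759 = 0.7365

Final: 0.7365


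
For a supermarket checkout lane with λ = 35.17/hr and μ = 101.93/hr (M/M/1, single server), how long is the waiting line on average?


ρ = 35.17/101.93 = 0.3450
Lq = ρ²/(1−ρ) = 0.1191/0.6550 = 0.1818

Final: 0.1818


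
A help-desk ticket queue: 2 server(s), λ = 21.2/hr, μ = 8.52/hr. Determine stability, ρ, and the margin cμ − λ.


Total capacity cμ = 2·8.52 = 17.04/hr
ρ = λ/(cμ) = 21.2/17.04 = 1.2441
Stable ⇔ ρ < 1: NO
Spare capacity = cμ − λ = 17.04 − 21.2 = -4.16/hr

Final: ρ = 1.2441; unstable; margin = -4.16/hr


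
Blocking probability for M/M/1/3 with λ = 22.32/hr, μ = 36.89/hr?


ρ = λ/μ = 22.32/36.89 = 0.6050
P_K = (1−ρ)ρ^K/(1−ρ^(K+1)) = (0.3950·0.221491)/(1 − 0.134012)
= 0.087480/0.865988 = 0.101017

Final: 0.101017


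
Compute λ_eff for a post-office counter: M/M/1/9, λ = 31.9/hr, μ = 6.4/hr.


ρ = 4.9844; P_K = (1−ρ)ρ^9/(1−ρ^10) = 0.799373
λ_eff = λ(1 − P_K) = 31.9·(1 − 0.799373) = 31.9·0.200627 = 6.4000 /hr

Final: 6.4000 /hr


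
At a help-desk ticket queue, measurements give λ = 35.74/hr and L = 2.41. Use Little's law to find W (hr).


W = L/λ = 2.41/35.74 = 0.06743 hr

Final: 0.06743 hr


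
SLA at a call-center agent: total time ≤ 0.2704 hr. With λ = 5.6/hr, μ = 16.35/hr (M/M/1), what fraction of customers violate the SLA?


W ~ Exponential(μ−λ) for M/M/1.
μ − λ = 16.35 − 5.6 = 10.7500
P(W > t) = e^{−(μ−λ)t} = e^{−2.9068} = 0.054650

Final: 0.054650


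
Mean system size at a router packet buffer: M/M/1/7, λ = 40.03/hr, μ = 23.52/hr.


ρ = 40.03/23.52 = 1.7020
L = ρ[1 − (K+1)ρ^K + Kρ^(K+1)] / [(1−ρ)(1−ρ^(K+1))]
Numerator: 1.7020·(1 − 8·41.365465 + 7·70.402192) = 277.234344
Denominator: (-0.7020)·(-69.402192) = 48.717270
L = 277.234344/48.717270 = 5.6907

Final: 5.6907


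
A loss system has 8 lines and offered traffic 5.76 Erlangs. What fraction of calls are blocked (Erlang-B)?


B(c,a) = (a^c/c!) / Σ_{k=0}^{c} a^k/k!
a^8/8! = 30.051029
Σ terms (k=0..8): 1.00000 + 5.76000 + 16.58880 + 31.85050 + 45.86471 + 52.83615 + 50.72270 + 41.73754 + 30.05103 = 276.411434
B = 30.051029/276.411434 = 0.108718

Final: 0.108718


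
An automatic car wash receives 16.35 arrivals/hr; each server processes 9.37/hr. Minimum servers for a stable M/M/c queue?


Stability requires cμ > λ ⇔ c > λ/μ.
λ/μ = 16.35/9.37 = 1.7449
Minimum integer c = ⌊1.7449⌋ + 1 = 2
Check: 2·9.37 = 18.74 > 16.35, while 1·9.37 = 9.37 ≤ 16.35

Final: 2 servers


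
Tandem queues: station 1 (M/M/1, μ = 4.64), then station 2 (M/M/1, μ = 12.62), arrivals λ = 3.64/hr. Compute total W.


Each node sees arrival rate λ = 3.64/hr (tandem ⇒ throughput preserved).
W₁ = 1/(μ₁−λ) = 1/(4.64−3.64) = 1.00000 hr
W₂ = 1/(μ₂−λ) = 1/(12.62−3.64) = 0.11136 hr
W_total = W₁ + W₂ = 1.00000 + 0.11136 = 1.11136 hr

Final: 1.11136 hr


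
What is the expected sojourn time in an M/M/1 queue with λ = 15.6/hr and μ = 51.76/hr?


W = 1/(μ−λ) = 1/(51.76 − 15.6) = 1/36.16 = 0.02765 hr

Final: 0.02765 hr


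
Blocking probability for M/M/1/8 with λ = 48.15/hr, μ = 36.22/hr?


ρ = λ/μ = 48.15/36.22 = 1.3294
P_K = (1−ρ)ρ^K/(1−ρ^(K+1)) = (-0.3294·9.754000)/(1 − 12.966734)
= -3.212734/-11.966734 = 0.268472

Final: 0.268472


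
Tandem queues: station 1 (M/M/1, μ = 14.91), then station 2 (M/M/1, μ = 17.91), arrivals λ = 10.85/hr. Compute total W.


Each node sees arrival rate λ = 10.85/hr (tandem ⇒ throughput preserved).
W₁ = 1/(μ₁−λ) = 1/(14.91−10.85) = 0.24631 hr
W₂ = 1/(μ₂−λ) = 1/(17.91−10.85) = 0.14164 hr
W_total = W₁ + W₂ = 0.24631 + 0.14164 = 0.38795 hr

Final: 0.38795 hr


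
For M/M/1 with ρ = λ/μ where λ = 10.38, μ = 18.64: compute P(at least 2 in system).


ρ = 10.38/18.64 = 0.5569
P(N ≥ n) = ρ^n = 0.5569^2 = 0.310101

Final: 0.310101


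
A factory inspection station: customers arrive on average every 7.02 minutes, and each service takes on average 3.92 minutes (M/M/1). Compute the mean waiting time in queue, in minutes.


λ = 60/7.02 = 8.5470 /hr
μ = 60/3.92 = 15.3061 /hr
ρ = λ/μ = 8.5470/15.3061 = 0.5584
Wq = ρ/(μ−λ) = 0.5584/(15.3061−8.5470) = 0.08262 hr
In minutes: 0.08262·60 = 4.957 min

Final: 4.957 min


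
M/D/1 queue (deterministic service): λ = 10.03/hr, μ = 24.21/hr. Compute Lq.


ρ = 10.03/24.21 = 0.4143
M/D/1: Lq = ρ²/(2(1−ρ)) = 0.1716/(2·0.5857) = 0.14652

Final: 0.14652
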